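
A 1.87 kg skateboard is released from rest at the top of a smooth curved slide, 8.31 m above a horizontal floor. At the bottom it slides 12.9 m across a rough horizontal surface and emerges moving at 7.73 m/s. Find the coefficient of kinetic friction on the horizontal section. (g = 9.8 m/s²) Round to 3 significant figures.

Energy at the top = energy at the end + work done against friction:
mgh = ½mv² + μ_k m g d
mgh = 152.29 J; ½mv² = 55.869 J
W_f = 152.29 − 55.869 = 96.42 J
μ_k = W_f/(mg·d) = 96.42/(18.33 × 12.9) = 0.4079

μ_k = 0.408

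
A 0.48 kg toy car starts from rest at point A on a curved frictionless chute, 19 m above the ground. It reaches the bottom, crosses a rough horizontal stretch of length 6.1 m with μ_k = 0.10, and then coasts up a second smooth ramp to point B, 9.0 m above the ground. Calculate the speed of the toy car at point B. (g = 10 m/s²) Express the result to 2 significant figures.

v = 14 m/s

Energy at A: mgh₁ = (0.48)(10)(19) = 91.200 J
Friction loss: W_f = μ_k mg d = 2.928 J
At B: ½mv² + mgh₂ = mgh₁ − W_f
½mv² = 91.200 − 2.928 − 43.200 = 45.072 J
v = √(2 × 45.072/0.48) = 13.70 m/s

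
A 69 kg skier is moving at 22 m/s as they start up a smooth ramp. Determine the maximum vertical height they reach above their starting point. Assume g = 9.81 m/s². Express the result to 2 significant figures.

h = 25 m

Setting KE at the bottom equal to PE gained: ½mv² = mgh
h = v²/(2g) = 22²/(2 × 9.81) = 24.67 m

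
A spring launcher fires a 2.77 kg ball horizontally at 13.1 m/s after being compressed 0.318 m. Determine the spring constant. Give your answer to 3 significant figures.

Energy stored in the spring equals the launch KE: ½kx² = ½mv²
k = mv²/x² = (2.77)(13.1)²/(0.318)² = 4701 N/m

k = 4700 N/m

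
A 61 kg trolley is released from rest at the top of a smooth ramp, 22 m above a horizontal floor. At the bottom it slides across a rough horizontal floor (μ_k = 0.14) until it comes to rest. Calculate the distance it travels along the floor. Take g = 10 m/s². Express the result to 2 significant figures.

Energy at the top = energy at the end + work done against friction:
At rest all PE has been dissipated by friction: mgh = μ_k m g d
d = h/μ_k = 22/0.14 = 157.1 m

d = 160 m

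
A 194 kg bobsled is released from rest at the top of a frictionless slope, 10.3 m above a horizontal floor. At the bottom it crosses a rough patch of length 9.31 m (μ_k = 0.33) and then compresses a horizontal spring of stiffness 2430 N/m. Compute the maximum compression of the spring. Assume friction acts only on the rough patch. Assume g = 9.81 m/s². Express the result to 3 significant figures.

Initial energy: E₁ = mgh = (194)(9.81)(10.3) = 19602 J
Friction removes W_f = μ_k mg d = (0.33)(194)(9.81)(9.31) = 5847 J
Energy reaching the spring: E = 19602 − 5847 = 13755 J
At max compression ½kx² = E ⇒ x = √(2E/k) = √(2 × 13755/2430) = 3.365 m

x = 3.36 m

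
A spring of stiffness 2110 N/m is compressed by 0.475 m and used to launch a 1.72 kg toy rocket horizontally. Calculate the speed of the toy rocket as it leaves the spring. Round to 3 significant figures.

Conservation of energy: ½kx² = ½mv²
v = x√(k/m) = 0.475 × √(2110/1.72) = 16.64 m/s

v = 16.6 m/s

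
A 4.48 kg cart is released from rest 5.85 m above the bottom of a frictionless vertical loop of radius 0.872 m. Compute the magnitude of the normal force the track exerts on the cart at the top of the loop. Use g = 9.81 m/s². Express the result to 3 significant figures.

Energy from release to top (height 2r): mgh = ½mv_top² + mg(2r)
v_top² = 2g(h − 2r) = 2(9.81)(5.85 − 1.744) = 80.560 m²/s²
At the top, both N and weight point toward the centre: N + mg = mv_top²/r
N = m(v_top²/r − g) = 4.48(80.560/0.872 − 9.81) = 369.9 N

N = 370 N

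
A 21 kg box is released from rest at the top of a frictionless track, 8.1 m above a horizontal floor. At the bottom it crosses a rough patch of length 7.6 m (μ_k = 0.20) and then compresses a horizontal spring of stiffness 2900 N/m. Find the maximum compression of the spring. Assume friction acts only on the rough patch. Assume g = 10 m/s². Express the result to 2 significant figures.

x = 0.98 m

Initial energy: E₁ = mgh = (21)(10)(8.1) = 1701.0 J
Friction removes W_f = μ_k mg d = (0.20)(21)(10)(7.6) = 319.2 J
Energy reaching the spring: E = 1701.0 − 319.2 = 1381.8 J
At max compression ½kx² = E ⇒ x = √(2E/k) = √(2 × 1381.8/2900) = 0.9762 m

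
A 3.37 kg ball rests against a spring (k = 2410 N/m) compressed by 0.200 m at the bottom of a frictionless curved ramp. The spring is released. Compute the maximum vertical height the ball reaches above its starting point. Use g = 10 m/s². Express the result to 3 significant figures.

h = 1.43 m

At maximum height the ball is at rest, so ½kx² = mgh
h = kx²/(2mg) = (2410)(0.200)²/(2 × 3.37 × 10) = 1.430 m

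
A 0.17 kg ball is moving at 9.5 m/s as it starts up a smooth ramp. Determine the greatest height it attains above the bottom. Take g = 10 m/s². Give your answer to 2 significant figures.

h = 4.5 m

Setting KE at the bottom equal to PE gained: ½mv² = mgh
h = v²/(2g) = 9.5²/(2 × 10) = 4.513 m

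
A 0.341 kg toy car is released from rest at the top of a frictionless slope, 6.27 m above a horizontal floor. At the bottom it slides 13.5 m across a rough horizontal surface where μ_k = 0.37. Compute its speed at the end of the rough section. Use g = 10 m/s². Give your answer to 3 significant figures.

v = 5.05 m/s

Applying the work–energy principle:
mgh = ½mv² + μ_k m g d
W_f = μ_k mg d = (0.37)(0.341)(10)(13.5) = 17.03 J
½mv² = mgh − W_f = 21.381 − 17.03 = 4.3478 J
v = √(2 × 4.3478/0.341) = 5.050 m/s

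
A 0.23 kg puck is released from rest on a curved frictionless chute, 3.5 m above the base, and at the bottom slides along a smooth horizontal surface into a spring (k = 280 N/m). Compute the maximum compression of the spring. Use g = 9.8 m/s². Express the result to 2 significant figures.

Gravitational PE at the top equals spring PE at max compression: mgh = ½kx²
x = √(2mgh/k) = √(2 × 0.23 × 9.8 × 3.5 / 280) = 0.2374 m

x = 0.24 m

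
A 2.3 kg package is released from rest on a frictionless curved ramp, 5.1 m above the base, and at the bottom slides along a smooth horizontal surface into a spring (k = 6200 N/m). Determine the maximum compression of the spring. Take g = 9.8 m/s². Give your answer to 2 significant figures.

Energy conservation (no friction) from release to max compression: mgh = ½kx²
x = √(2mgh/k) = √(2 × 2.3 × 9.8 × 5.1 / 6200) = 0.1926 m

x = 0.19 m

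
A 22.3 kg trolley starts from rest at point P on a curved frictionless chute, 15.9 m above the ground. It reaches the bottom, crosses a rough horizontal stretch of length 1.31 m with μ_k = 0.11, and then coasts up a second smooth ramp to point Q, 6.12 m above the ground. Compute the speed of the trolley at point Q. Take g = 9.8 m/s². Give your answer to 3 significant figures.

Energy at P: mgh₁ = (22.3)(9.8)(15.9) = 3474.8 J
Friction loss: W_f = μ_k mg d = 31.49 J
At Q: ½mv² + mgh₂ = mgh₁ − W_f
½mv² = 3474.8 − 31.49 − 1337.5 = 2105.8 J
v = √(2 × 2105.8/22.3) = 13.74 m/s

v = 13.7 m/s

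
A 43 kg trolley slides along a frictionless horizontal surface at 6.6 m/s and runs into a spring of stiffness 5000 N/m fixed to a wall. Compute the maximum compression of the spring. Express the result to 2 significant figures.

x = 0.61 m

At max compression the trolley is momentarily at rest: ½mv² = ½kx²
x = v√(m/k) = 6.6 × √(43/5000) = 0.6121 m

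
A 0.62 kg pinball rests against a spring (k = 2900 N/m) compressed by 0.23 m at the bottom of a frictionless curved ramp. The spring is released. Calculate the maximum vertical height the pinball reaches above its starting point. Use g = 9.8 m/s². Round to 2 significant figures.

At maximum height the pinball is at rest, so ½kx² = mgh
h = kx²/(2mg) = (2900)(0.23)²/(2 × 0.62 × 9.8) = 12.62 m

h = 13 m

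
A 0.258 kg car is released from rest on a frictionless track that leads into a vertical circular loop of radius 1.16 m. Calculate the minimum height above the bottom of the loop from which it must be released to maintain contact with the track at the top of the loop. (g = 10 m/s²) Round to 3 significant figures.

h = 2.90 m

At the top, for minimum speed gravity alone supplies the centripetal force: mg = mv_top²/r ⇒ v_top² = gr = 11.60 m²/s²
Energy conservation from release height h to the top (height 2r): mgh = ½mv_top² + mg(2r)
h = v_top²/(2g) + 2r = r/2 + 2r = 5r/2 = 2.900 m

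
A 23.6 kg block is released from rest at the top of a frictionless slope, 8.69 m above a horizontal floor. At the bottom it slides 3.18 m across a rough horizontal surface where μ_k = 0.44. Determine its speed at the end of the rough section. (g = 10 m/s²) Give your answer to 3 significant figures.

Applying the work–energy principle:
mgh = ½mv² + μ_k m g d
W_f = μ_k mg d = (0.44)(23.6)(10)(3.18) = 330.2 J
½mv² = mgh − W_f = 2050.8 − 330.2 = 1720.6 J
v = √(2 × 1720.6/23.6) = 12.08 m/s

v = 12.1 m/s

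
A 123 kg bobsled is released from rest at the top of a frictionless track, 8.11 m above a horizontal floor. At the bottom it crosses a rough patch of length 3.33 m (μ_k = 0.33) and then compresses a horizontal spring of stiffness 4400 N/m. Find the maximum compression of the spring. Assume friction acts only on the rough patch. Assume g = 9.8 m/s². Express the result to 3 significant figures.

Initial energy: E₁ = mgh = (123)(9.8)(8.11) = 9775.8 J
Friction removes W_f = μ_k mg d = (0.33)(123)(9.8)(3.33) = 1325 J
Energy reaching the spring: E = 9775.8 − 1325 = 8451.2 J
At max compression ½kx² = E ⇒ x = √(2E/k) = √(2 × 8451.2/4400) = 1.960 m

x = 1.96 m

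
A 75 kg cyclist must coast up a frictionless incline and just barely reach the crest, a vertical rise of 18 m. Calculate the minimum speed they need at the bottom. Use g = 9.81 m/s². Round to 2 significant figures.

At the top they are momentarily at rest, so all KE converts to PE: ½mv² = mgh
v = √(2gh) = √(2 × 9.81 × 18) = 18.79 m/s

v = 19 m/s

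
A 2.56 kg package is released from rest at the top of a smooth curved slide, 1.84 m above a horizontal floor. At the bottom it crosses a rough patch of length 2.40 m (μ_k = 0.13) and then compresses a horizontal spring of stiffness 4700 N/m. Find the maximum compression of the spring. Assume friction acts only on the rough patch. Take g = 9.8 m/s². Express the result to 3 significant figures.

x = 0.128 m

Initial energy: E₁ = mgh = (2.56)(9.8)(1.84) = 46.162 J
Friction removes W_f = μ_k mg d = (0.13)(2.56)(9.8)(2.40) = 7.827 J
Energy reaching the spring: E = 46.162 − 7.827 = 38.334 J
At max compression ½kx² = E ⇒ x = √(2E/k) = √(2 × 38.334/4700) = 0.1277 m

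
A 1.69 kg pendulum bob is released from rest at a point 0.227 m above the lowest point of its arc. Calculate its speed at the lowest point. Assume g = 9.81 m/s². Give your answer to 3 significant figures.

By conservation of mechanical energy, mgh = ½mv²
v = √(2gh) = √(2 × 9.81 × 0.227) = √4.4537 = 2.110 m/s

v = 2.11 m/s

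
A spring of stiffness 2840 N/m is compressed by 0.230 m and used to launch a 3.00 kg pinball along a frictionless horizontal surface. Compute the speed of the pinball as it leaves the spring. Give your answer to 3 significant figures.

v = 7.08 m/s

The pinball leaves the spring when the spring is at natural length, so ½kx² = ½mv²
v = x√(k/m) = 0.230 × √(2840/3.00) = 7.077 m/s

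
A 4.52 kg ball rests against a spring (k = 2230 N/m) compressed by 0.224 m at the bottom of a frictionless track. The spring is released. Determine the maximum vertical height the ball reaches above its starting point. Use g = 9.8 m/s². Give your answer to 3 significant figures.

h = 1.26 m

At maximum height the ball is at rest, so ½kx² = mgh
h = kx²/(2mg) = (2230)(0.224)²/(2 × 4.52 × 9.8) = 1.263 m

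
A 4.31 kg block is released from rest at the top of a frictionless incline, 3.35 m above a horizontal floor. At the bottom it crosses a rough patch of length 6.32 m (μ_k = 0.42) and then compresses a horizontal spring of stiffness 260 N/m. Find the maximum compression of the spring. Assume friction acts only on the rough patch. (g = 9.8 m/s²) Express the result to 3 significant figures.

Initial energy: E₁ = mgh = (4.31)(9.8)(3.35) = 141.50 J
Friction removes W_f = μ_k mg d = (0.42)(4.31)(9.8)(6.32) = 112.1 J
Energy reaching the spring: E = 141.50 − 112.1 = 29.381 J
At max compression ½kx² = E ⇒ x = √(2E/k) = √(2 × 29.381/260) = 0.4754 m

x = 0.475 m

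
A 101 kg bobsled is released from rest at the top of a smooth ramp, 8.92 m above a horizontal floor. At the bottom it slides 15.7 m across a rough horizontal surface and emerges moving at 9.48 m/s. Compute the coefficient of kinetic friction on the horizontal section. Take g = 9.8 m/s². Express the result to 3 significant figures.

Applying the work–energy principle:
mgh = ½mv² + μ_k m g d
mgh = 8829.0 J; ½mv² = 4538.5 J
W_f = 8829.0 − 4538.5 = 4291 J
μ_k = W_f/(mg·d) = 4291/(989.8 × 15.7) = 0.2761

μ_k = 0.276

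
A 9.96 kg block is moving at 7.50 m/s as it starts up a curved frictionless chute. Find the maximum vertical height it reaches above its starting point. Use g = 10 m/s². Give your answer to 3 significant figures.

By energy conservation, ½mv² = mgh
h = v²/(2g) = 7.50²/(2 × 10) = 2.812 m

h = 2.81 m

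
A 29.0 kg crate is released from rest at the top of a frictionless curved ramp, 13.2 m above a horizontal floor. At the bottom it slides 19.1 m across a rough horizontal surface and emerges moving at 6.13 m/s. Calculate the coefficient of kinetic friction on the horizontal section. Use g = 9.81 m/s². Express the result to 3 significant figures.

μ_k = 0.591

Energy at the top = energy at the end + work done against friction:
mgh = ½mv² + μ_k m g d
mgh = 3755.3 J; ½mv² = 544.87 J
W_f = 3755.3 − 544.87 = 3210 J
μ_k = W_f/(mg·d) = 3210/(284.5 × 19.1) = 0.5908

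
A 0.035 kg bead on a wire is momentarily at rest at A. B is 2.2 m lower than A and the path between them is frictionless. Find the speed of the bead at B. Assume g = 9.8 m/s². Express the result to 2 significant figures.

Equating total energy at the two states: mgh = ½mv²
v = √(2gh) = √(2 × 9.8 × 2.2) = √43.120 = 6.567 m/s

v = 6.6 m/s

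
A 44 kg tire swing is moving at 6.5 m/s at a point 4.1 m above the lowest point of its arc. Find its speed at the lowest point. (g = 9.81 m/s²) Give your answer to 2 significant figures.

By conservation of mechanical energy, ½mv₀² + mgh = ½mv²
The mass cancels from both sides.
v² = v₀² + 2gh = (6.5)² + 2(9.81)(4.1) = 122.69
v = √122.69 = 11.08 m/s

v = 11 m/s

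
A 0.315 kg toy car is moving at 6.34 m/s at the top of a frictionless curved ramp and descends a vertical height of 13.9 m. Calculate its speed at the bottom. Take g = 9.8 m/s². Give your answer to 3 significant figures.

By conservation of mechanical energy, ½mv₀² + mgh = ½mv²
v² = v₀² + 2gh = (6.34)² + 2(9.8)(13.9) = 312.64
v = √312.64 = 17.68 m/s

v = 17.7 m/s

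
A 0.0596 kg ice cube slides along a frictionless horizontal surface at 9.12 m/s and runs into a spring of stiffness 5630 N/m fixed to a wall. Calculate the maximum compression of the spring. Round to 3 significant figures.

Conservation of energy between contact and max compression: ½mv² = ½kx²
x = v√(m/k) = 9.12 × √(0.0596/5630) = 0.02967 m

x = 0.0297 m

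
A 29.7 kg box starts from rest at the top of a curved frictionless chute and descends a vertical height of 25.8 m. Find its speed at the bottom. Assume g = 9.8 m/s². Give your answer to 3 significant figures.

v = 22.5 m/s

By conservation of mechanical energy, mgh = ½mv²
v = √(2gh) = √(2 × 9.8 × 25.8) = √505.68 = 22.49 m/s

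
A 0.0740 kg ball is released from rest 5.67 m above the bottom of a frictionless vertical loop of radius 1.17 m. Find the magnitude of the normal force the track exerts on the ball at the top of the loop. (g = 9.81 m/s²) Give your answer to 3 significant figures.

Energy from release to top (height 2r): mgh = ½mv_top² + mg(2r)
v_top² = 2g(h − 2r) = 2(9.81)(5.67 − 2.340) = 65.335 m²/s²
At the top, both N and weight point toward the centre: N + mg = mv_top²/r
N = m(v_top²/r − g) = 0.0740(65.335/1.17 − 9.81) = 3.406 N

N = 3.41 N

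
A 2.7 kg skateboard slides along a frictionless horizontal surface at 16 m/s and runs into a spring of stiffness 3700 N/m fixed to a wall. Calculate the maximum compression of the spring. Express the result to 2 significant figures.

All KE is stored as spring PE at maximum compression: ½mv² = ½kx²
x = v√(m/k) = 16 × √(2.7/3700) = 0.4322 m

x = 0.43 m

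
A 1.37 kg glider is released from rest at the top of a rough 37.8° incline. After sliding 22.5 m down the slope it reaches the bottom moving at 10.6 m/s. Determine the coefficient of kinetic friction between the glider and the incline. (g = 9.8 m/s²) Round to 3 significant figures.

μ_k = 0.453

mgh = ½mv² + μ_k (mg cosθ) L, with h = L sinθ
mgL sinθ = 185.15 J; ½mv² = 76.967 J
W_f = 185.15 − 76.967 = 108.2 J
μ_k = W_f/(mg cosθ · L) = 108.2/(10.61 × 22.5) = 0.4532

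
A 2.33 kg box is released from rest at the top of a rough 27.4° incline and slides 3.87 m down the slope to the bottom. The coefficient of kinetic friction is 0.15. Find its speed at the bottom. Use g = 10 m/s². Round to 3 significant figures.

v = 5.03 m/s

Taking the bottom as reference, mgh = ½mv² + μ_k N L with h = L sinθ, N = mg cosθ:
mgh = mgL sinθ = (2.33)(10)(3.87)sin27.4° = 41.497 J
W_f = μ_k mg cosθ · L = (0.15)(2.33)(10)cos27.4°·3.87 = 12.01 J
½mv² = 41.497 − 12.01 = 29.488 J
v = √(2 × 29.488/2.33) = 5.031 m/s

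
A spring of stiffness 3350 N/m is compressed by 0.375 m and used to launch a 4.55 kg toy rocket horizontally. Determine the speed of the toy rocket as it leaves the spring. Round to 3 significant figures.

v = 10.2 m/s

Spring PE converts entirely to kinetic energy: ½kx² = ½mv²
v = x√(k/m) = 0.375 × √(3350/4.55) = 10.18 m/s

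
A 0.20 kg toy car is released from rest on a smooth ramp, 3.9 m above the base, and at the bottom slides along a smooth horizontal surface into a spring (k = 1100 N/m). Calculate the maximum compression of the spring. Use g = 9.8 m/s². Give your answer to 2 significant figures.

Gravitational PE at the top equals spring PE at max compression: mgh = ½kx²
x = √(2mgh/k) = √(2 × 0.20 × 9.8 × 3.9 / 1100) = 0.1179 m

x = 0.12 m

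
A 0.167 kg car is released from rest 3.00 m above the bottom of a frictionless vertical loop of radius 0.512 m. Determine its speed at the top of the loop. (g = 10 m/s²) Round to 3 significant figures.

Energy conservation: mgh = ½mv_top² + mg(2r)
v_top² = 2g(h − 2r) = 2(10)(3.00 − 1.024) = 39.52
v_top = 6.286 m/s

v = 6.29 m/s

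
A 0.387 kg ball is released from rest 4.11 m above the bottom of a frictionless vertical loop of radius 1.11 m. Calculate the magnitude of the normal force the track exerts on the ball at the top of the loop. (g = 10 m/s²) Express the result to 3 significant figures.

N = 9.31 N

Energy from release to top (height 2r): mgh = ½mv_top² + mg(2r)
v_top² = 2g(h − 2r) = 2(10)(4.11 − 2.220) = 37.800 m²/s²
At the top, both N and weight point toward the centre: N + mg = mv_top²/r
N = m(v_top²/r − g) = 0.387(37.800/1.11 − 10) = 9.309 N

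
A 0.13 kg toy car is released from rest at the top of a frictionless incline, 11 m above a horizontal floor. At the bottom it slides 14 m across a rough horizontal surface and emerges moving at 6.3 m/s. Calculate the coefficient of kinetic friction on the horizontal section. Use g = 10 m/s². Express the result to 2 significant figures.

Applying the work–energy principle:
mgh = ½mv² + μ_k m g d
mgh = 14.300 J; ½mv² = 2.5798 J
W_f = 14.300 − 2.5798 = 11.72 J
μ_k = W_f/(mg·d) = 11.72/(1.300 × 14) = 0.6440

μ_k = 0.64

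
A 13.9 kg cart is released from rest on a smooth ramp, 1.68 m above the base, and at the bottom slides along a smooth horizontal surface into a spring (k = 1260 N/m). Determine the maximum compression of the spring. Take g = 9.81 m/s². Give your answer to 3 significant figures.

Energy conservation (no friction) from release to max compression: mgh = ½kx²
x = √(2mgh/k) = √(2 × 13.9 × 9.81 × 1.68 / 1260) = 0.6030 m

x = 0.603 m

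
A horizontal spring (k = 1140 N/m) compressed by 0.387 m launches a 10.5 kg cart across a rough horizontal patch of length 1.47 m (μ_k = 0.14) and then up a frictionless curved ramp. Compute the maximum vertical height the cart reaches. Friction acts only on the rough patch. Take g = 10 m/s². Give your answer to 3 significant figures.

Spring energy: E₀ = ½kx² = ½(1140)(0.387)² = 85.368 J
Friction: W_f = μ_k mg d = (0.14)(10.5)(10)(1.47) = 21.61 J
Energy at base of ramp: E = 85.368 − 21.61 = 63.759 J
At max height all remaining energy is PE: mgh = E ⇒ h = E/(mg) = 63.759/(10.5 × 10) = 0.6072 m

h = 0.607 m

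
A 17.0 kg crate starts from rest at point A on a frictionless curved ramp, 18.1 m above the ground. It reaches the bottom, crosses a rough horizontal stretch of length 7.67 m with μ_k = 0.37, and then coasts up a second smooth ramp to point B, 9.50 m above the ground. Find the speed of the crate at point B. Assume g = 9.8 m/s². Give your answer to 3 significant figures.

v = 10.6 m/s

Energy at A: mgh₁ = (17.0)(9.8)(18.1) = 3015.5 J
Friction loss: W_f = μ_k mg d = 472.8 J
At B: ½mv² + mgh₂ = mgh₁ − W_f
½mv² = 3015.5 − 472.8 − 1582.7 = 959.97 J
v = √(2 × 959.97/17.0) = 10.63 m/s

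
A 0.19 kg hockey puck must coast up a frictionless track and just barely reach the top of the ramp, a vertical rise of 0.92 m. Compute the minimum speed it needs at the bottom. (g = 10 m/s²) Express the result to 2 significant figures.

At the top it is momentarily at rest, so all KE converts to PE: ½mv² = mgh
v = √(2gh) = √(2 × 10 × 0.92) = 4.290 m/s

v = 4.3 m/s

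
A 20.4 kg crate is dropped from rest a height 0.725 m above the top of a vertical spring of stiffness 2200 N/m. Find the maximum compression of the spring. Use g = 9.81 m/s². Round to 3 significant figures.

x = 0.465 m

Measuring PE from the top of the relaxed spring, at max compression the crate has dropped H + x with zero KE, so:
mg(H + x) = ½kx²
½(2200)x² − (20.4)(9.81)x − (20.4)(9.81)(0.725) = 0
1100x² − 200.1x − 145.1 = 0
x = [200.1 + √(40050 + 638396)]/(2 × 1100) = 0.4654 m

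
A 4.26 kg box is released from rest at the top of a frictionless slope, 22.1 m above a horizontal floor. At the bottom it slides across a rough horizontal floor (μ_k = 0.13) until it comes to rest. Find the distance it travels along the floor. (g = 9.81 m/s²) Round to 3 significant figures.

d = 170 m

Energy bookkeeping (friction removes W_f = μ_k N d):
At rest all PE has been dissipated by friction: mgh = μ_k m g d
d = h/μ_k = 22.1/0.13 = 170.0 m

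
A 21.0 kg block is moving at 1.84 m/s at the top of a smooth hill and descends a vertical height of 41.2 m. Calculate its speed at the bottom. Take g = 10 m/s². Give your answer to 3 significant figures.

v = 28.8 m/s

Energy conservation between the two points: ½mv₀² + mgh = ½mv²
v² = v₀² + 2gh = (1.84)² + 2(10)(41.2) = 827.39
v = √827.39 = 28.76 m/s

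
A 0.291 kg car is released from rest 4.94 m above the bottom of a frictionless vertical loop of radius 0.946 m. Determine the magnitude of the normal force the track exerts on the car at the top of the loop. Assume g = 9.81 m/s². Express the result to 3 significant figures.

Energy from release to top (height 2r): mgh = ½mv_top² + mg(2r)
v_top² = 2g(h − 2r) = 2(9.81)(4.94 − 1.892) = 59.802 m²/s²
At the top, both N and weight point toward the centre: N + mg = mv_top²/r
N = m(v_top²/r − g) = 0.291(59.802/0.946 − 9.81) = 15.54 N

N = 15.5 N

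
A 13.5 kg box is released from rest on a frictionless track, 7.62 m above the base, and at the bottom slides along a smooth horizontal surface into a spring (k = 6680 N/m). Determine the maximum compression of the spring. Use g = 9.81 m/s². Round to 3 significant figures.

Gravitational PE at the top equals spring PE at max compression: mgh = ½kx²
x = √(2mgh/k) = √(2 × 13.5 × 9.81 × 7.62 / 6680) = 0.5497 m

x = 0.550 m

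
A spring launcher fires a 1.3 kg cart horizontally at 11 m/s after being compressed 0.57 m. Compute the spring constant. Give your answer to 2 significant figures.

k = 480 N/m

½kx² = ½mv²
k = mv²/x² = (1.3)(11)²/(0.57)² = 484.1 N/m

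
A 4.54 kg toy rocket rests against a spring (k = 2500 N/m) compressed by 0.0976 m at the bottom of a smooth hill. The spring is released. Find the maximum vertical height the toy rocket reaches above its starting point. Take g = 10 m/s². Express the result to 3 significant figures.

All spring PE becomes gravitational PE at the highest point: ½kx² = mgh
h = kx²/(2mg) = (2500)(0.0976)²/(2 × 4.54 × 10) = 0.2623 m

h = 0.262 m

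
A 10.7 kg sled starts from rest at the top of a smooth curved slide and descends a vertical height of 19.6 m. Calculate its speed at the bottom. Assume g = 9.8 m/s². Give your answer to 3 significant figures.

v = 19.6 m/s

By conservation of mechanical energy, mgh = ½mv²
v = √(2gh) = √(2 × 9.8 × 19.6) = √384.16 = 19.60 m/s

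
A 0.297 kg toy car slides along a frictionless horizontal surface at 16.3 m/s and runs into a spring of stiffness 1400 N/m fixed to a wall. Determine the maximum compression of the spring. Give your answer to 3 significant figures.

Conservation of energy between contact and max compression: ½mv² = ½kx²
x = v√(m/k) = 16.3 × √(0.297/1400) = 0.2374 m

x = 0.237 m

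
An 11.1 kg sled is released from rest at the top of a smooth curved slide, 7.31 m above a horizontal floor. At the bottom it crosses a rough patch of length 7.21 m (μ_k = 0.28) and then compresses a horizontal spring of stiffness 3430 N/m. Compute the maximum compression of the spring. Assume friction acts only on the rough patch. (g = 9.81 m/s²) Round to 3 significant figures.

x = 0.580 m

Initial energy: E₁ = mgh = (11.1)(9.81)(7.31) = 795.99 J
Friction removes W_f = μ_k mg d = (0.28)(11.1)(9.81)(7.21) = 219.8 J
Energy reaching the spring: E = 795.99 − 219.8 = 576.16 J
At max compression ½kx² = E ⇒ x = √(2E/k) = √(2 × 576.16/3430) = 0.5796 m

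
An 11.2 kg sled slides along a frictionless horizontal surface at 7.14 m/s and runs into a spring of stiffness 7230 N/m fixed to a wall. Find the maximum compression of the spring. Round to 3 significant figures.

All KE is stored as spring PE at maximum compression: ½mv² = ½kx²
x = v√(m/k) = 7.14 × √(11.2/7230) = 0.2810 m

x = 0.281 m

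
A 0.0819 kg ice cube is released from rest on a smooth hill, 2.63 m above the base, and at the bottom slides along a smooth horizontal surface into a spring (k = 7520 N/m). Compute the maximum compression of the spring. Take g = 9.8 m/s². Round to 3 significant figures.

Energy conservation (no friction) from release to max compression: mgh = ½kx²
x = √(2mgh/k) = √(2 × 0.0819 × 9.8 × 2.63 / 7520) = 0.02369 m

x = 0.0237 m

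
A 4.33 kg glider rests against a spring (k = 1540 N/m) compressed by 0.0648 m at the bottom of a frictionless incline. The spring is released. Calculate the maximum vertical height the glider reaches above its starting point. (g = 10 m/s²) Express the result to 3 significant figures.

At maximum height the glider is at rest, so ½kx² = mgh
h = kx²/(2mg) = (1540)(0.0648)²/(2 × 4.33 × 10) = 0.07467 m

h = 0.0747 m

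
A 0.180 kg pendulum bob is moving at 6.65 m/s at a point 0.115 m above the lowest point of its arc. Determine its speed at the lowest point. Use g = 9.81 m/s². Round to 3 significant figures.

v = 6.82 m/s

Energy conservation between the two points: ½mv₀² + mgh = ½mv²
v² = v₀² + 2gh = (6.65)² + 2(9.81)(0.115) = 46.479
v = √46.479 = 6.818 m/s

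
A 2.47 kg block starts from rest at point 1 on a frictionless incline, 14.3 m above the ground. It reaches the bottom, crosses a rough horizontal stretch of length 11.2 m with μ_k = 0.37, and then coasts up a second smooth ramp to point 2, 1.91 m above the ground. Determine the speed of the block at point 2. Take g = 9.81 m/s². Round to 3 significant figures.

Energy at 1: mgh₁ = (2.47)(9.81)(14.3) = 346.50 J
Friction loss: W_f = μ_k mg d = 100.4 J
At 2: ½mv² + mgh₂ = mgh₁ − W_f
½mv² = 346.50 − 100.4 − 46.281 = 199.81 J
v = √(2 × 199.81/2.47) = 12.72 m/s

v = 12.7 m/s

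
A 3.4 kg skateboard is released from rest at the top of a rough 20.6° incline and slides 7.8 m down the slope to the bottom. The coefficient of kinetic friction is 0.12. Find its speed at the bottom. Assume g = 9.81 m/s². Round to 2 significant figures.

Work–energy: mg(L sinθ) − μ_k(mg cosθ)L = ½mv²
mgh = mgL sinθ = (3.4)(9.81)(7.8)sin20.6° = 91.536 J
W_f = μ_k mg cosθ · L = (0.12)(3.4)(9.81)cos20.6°·7.8 = 29.22 J
½mv² = 91.536 − 29.22 = 62.312 J
v = √(2 × 62.312/3.4) = 6.054 m/s

v = 6.1 m/s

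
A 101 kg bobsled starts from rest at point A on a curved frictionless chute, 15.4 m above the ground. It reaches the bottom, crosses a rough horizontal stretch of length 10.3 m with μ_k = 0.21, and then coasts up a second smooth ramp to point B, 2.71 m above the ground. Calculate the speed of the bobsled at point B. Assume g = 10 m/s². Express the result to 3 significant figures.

v = 14.5 m/s

Energy at A: mgh₁ = (101)(10)(15.4) = 15554 J
Friction loss: W_f = μ_k mg d = 2185 J
At B: ½mv² + mgh₂ = mgh₁ − W_f
½mv² = 15554 − 2185 − 2737.1 = 10632 J
v = √(2 × 10632/101) = 14.51 m/s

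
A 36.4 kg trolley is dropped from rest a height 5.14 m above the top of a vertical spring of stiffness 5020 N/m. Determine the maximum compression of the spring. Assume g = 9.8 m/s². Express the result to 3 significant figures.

x = 0.929 m

Take the reference level at the top of the uncompressed spring. At max compression the trolley has fallen H + x and is momentarily at rest:
mg(H + x) = ½kx²
½(5020)x² − (36.4)(9.8)x − (36.4)(9.8)(5.14) = 0
2510x² − 356.7x − 1834 = 0
x = [356.7 + √(127249 + 1.8409e+07)]/(2 × 2510) = 0.9287 m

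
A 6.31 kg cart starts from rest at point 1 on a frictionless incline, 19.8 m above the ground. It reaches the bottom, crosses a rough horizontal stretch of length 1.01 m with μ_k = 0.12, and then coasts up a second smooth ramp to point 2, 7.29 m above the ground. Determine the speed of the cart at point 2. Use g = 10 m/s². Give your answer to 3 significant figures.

v = 15.7 m/s

Energy at 1: mgh₁ = (6.31)(10)(19.8) = 1249.4 J
Friction loss: W_f = μ_k mg d = 7.648 J
At 2: ½mv² + mgh₂ = mgh₁ − W_f
½mv² = 1249.4 − 7.648 − 460.00 = 781.73 J
v = √(2 × 781.73/6.31) = 15.74 m/s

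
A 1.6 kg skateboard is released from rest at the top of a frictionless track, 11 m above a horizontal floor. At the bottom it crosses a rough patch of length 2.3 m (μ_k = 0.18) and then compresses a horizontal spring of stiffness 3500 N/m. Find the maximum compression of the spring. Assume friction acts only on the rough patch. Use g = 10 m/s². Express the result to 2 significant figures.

x = 0.31 m

Initial energy: E₁ = mgh = (1.6)(10)(11) = 176.00 J
Friction removes W_f = μ_k mg d = (0.18)(1.6)(10)(2.3) = 6.624 J
Energy reaching the spring: E = 176.00 − 6.624 = 169.38 J
At max compression ½kx² = E ⇒ x = √(2E/k) = √(2 × 169.38/3500) = 0.3111 m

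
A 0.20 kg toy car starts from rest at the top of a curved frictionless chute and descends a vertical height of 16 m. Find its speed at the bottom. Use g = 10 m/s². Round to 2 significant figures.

Mechanical energy is conserved (no friction): mgh = ½mv²
v = √(2gh) = √(2 × 10 × 16) = √320.00 = 17.89 m/s

v = 18 m/s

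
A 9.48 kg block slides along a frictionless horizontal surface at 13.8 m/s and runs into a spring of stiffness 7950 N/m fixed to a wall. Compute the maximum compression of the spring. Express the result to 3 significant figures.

Conservation of energy between contact and max compression: ½mv² = ½kx²
x = v√(m/k) = 13.8 × √(9.48/7950) = 0.4765 m

x = 0.477 m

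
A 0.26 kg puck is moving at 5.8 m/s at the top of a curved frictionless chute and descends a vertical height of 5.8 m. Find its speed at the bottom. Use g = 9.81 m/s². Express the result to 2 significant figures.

v = 12 m/s

By conservation of mechanical energy, ½mv₀² + mgh = ½mv²
v² = v₀² + 2gh = (5.8)² + 2(9.81)(5.8) = 147.44
v = √147.44 = 12.14 m/s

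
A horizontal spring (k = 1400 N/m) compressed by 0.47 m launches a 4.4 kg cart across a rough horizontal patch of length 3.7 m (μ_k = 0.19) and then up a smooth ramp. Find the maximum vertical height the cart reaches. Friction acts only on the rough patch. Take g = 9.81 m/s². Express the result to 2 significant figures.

Spring energy: E₀ = ½kx² = ½(1400)(0.47)² = 154.63 J
Friction: W_f = μ_k mg d = (0.19)(4.4)(9.81)(3.7) = 30.34 J
Energy at base of ramp: E = 154.63 − 30.34 = 124.29 J
At max height all remaining energy is PE: mgh = E ⇒ h = E/(mg) = 124.29/(4.4 × 9.81) = 2.879 m

h = 2.9 m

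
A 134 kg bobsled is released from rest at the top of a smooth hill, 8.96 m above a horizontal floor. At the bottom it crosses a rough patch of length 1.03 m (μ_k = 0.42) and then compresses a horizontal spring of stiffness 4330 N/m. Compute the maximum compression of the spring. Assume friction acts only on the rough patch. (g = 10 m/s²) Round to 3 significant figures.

Initial energy: E₁ = mgh = (134)(10)(8.96) = 12006 J
Friction removes W_f = μ_k mg d = (0.42)(134)(10)(1.03) = 579.7 J
Energy reaching the spring: E = 12006 − 579.7 = 11427 J
At max compression ½kx² = E ⇒ x = √(2E/k) = √(2 × 11427/4330) = 2.297 m

x = 2.30 m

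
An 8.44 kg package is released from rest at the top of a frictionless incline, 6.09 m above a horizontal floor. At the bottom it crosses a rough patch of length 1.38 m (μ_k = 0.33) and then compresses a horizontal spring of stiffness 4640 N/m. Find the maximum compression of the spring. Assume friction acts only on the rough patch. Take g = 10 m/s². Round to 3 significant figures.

x = 0.453 m

Initial energy: E₁ = mgh = (8.44)(10)(6.09) = 514.00 J
Friction removes W_f = μ_k mg d = (0.33)(8.44)(10)(1.38) = 38.44 J
Energy reaching the spring: E = 514.00 − 38.44 = 475.56 J
At max compression ½kx² = E ⇒ x = √(2E/k) = √(2 × 475.56/4640) = 0.4528 m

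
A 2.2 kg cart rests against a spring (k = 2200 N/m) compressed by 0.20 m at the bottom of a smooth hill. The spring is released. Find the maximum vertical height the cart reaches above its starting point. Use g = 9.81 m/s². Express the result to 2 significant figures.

At maximum height the cart is at rest, so ½kx² = mgh
h = kx²/(2mg) = (2200)(0.20)²/(2 × 2.2 × 9.81) = 2.039 m

h = 2.0 m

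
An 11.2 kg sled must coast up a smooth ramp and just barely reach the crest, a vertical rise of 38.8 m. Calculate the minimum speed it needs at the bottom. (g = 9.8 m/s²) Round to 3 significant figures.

At the top it is momentarily at rest, so all KE converts to PE: ½mv² = mgh
v = √(2gh) = √(2 × 9.8 × 38.8) = 27.58 m/s

v = 27.6 m/s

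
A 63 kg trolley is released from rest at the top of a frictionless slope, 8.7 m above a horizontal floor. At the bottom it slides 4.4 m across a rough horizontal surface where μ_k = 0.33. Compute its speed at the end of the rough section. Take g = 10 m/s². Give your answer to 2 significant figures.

Applying the work–energy principle:
mgh = ½mv² + μ_k m g d
W_f = μ_k mg d = (0.33)(63)(10)(4.4) = 914.8 J
½mv² = mgh − W_f = 5481.0 − 914.8 = 4566.2 J
v = √(2 × 4566.2/63) = 12.04 m/s

v = 12 m/s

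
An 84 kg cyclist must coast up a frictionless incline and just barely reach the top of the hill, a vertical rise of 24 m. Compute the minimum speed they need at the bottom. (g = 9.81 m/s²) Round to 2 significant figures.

At the top they are momentarily at rest, so all KE converts to PE: ½mv² = mgh
v = √(2gh) = √(2 × 9.81 × 24) = 21.70 m/s

v = 22 m/s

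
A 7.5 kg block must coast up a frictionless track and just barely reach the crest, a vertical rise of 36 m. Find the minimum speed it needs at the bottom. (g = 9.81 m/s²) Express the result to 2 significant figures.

At the top it is momentarily at rest, so all KE converts to PE: ½mv² = mgh
v = √(2gh) = √(2 × 9.81 × 36) = 26.58 m/s

v = 27 m/s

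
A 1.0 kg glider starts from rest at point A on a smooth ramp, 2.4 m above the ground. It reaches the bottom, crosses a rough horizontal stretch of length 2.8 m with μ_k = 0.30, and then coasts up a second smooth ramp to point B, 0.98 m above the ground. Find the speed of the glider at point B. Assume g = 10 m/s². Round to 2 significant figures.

v = 3.4 m/s

Energy at A: mgh₁ = (1.0)(10)(2.4) = 24.000 J
Friction loss: W_f = μ_k mg d = 8.400 J
At B: ½mv² + mgh₂ = mgh₁ − W_f
½mv² = 24.000 − 8.400 − 9.8000 = 5.8000 J
v = √(2 × 5.8000/1.0) = 3.406 m/s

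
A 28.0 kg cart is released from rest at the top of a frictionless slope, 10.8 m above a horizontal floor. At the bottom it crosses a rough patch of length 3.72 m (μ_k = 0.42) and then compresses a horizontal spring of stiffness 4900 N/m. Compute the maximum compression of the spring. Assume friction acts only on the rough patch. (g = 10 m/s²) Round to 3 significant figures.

x = 1.03 m

Initial energy: E₁ = mgh = (28.0)(10)(10.8) = 3024.0 J
Friction removes W_f = μ_k mg d = (0.42)(28.0)(10)(3.72) = 437.5 J
Energy reaching the spring: E = 3024.0 − 437.5 = 2586.5 J
At max compression ½kx² = E ⇒ x = √(2E/k) = √(2 × 2586.5/4900) = 1.027 m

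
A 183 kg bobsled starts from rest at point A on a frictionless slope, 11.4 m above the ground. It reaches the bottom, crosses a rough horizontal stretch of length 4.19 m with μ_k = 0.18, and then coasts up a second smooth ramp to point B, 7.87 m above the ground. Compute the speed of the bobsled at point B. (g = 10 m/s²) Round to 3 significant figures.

Energy at A: mgh₁ = (183)(10)(11.4) = 20862 J
Friction loss: W_f = μ_k mg d = 1380 J
At B: ½mv² + mgh₂ = mgh₁ − W_f
½mv² = 20862 − 1380 − 14402 = 5079.7 J
v = √(2 × 5079.7/183) = 7.451 m/s

v = 7.45 m/s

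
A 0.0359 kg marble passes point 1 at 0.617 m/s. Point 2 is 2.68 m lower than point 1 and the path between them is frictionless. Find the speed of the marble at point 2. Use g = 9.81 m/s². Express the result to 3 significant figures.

Mechanical energy is conserved (no friction): ½mv₀² + mgh = ½mv²
v² = v₀² + 2gh = (0.617)² + 2(9.81)(2.68) = 52.962
v = √52.962 = 7.278 m/s

v = 7.28 m/s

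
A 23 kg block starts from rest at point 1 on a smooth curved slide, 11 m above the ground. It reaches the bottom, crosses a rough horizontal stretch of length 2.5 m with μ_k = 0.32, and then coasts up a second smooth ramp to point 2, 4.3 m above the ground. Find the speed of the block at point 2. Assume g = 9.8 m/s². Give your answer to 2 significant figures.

v = 11 m/s

Energy at 1: mgh₁ = (23)(9.8)(11) = 2479.4 J
Friction loss: W_f = μ_k mg d = 180.3 J
At 2: ½mv² + mgh₂ = mgh₁ − W_f
½mv² = 2479.4 − 180.3 − 969.22 = 1329.9 J
v = √(2 × 1329.9/23) = 10.75 m/s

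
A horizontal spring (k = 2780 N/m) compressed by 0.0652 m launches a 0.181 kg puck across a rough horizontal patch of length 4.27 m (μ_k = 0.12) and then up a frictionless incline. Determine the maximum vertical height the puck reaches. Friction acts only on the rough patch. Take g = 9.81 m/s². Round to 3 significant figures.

Spring energy: E₀ = ½kx² = ½(2780)(0.0652)² = 5.9089 J
Friction: W_f = μ_k mg d = (0.12)(0.181)(9.81)(4.27) = 0.9098 J
Energy at base of ramp: E = 5.9089 − 0.9098 = 4.9991 J
At max height all remaining energy is PE: mgh = E ⇒ h = E/(mg) = 4.9991/(0.181 × 9.81) = 2.815 m

h = 2.82 m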